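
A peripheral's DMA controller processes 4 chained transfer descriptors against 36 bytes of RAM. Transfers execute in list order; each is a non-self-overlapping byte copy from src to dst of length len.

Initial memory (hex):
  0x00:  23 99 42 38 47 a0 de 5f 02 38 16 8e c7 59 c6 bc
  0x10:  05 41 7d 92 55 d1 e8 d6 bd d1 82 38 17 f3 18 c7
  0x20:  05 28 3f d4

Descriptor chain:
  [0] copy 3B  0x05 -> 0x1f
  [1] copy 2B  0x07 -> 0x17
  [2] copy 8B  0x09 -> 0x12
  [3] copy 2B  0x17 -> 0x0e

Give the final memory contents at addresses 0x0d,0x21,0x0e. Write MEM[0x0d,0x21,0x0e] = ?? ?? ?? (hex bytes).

#0 dst[0x1f+3] := {0xa0,0xde,0x5f}
#1 dst[0x17+2] := {0x5f,0x02}
#2 dst[0x12+8] := {0x38,0x16,0x8e,0xc7,0x59,0xc6,0xbc,0x05}
#3 dst[0x0e+2] := {0xc6,0xbc}
query mem[0x0d]=0x59, mem[0x21]=0x5f, mem[0x0e]=0xc6

MEM[0x0d,0x21,0x0e] = 59 5f c6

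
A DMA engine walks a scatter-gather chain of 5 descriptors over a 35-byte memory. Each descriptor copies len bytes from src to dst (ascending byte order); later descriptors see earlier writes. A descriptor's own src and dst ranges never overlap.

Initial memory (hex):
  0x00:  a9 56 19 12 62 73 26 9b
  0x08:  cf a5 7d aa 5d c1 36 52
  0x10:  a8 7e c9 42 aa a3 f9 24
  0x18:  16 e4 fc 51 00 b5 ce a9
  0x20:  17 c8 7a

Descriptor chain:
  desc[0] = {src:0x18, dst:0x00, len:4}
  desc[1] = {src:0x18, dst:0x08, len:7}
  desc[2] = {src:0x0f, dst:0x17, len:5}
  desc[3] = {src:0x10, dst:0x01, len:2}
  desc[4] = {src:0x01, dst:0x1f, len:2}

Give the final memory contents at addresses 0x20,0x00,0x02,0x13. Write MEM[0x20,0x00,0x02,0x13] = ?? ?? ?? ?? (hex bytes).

MEM[0x20,0x00,0x02,0x13] = 7e 16 7e 42

[0] 0x18->0x00 len=4 : 16 e4 fc 51
[1] 0x18->0x08 len=7 : 16 e4 fc 51 00 b5 ce
[2] 0x0f->0x17 len=5 : 52 a8 7e c9 42
[3] 0x10->0x01 len=2 : a8 7e
[4] 0x01->0x1f len=2 : a8 7e
query mem[0x20]=0x7e, mem[0x00]=0x16, mem[0x02]=0x7e, mem[0x13]=0x42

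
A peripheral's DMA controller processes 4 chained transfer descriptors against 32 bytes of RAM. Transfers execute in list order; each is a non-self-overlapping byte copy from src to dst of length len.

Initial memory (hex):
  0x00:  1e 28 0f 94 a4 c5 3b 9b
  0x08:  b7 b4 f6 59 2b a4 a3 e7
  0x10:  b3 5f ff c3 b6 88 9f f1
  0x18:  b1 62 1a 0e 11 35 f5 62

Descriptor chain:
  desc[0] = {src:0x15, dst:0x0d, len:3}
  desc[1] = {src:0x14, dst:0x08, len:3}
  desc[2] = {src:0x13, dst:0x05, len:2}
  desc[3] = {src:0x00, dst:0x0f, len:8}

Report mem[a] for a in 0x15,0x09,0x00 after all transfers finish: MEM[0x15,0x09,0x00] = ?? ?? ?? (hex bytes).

[0] 0x15->0x0d len=3 : 88 9f f1
[1] 0x14->0x08 len=3 : b6 88 9f
[2] 0x13->0x05 len=2 : c3 b6
[3] 0x00->0x0f len=8 : 1e 28 0f 94 a4 c3 b6 9b
query mem[0x15]=0xb6, mem[0x09]=0x88, mem[0x00]=0x1e

MEM[0x15,0x09,0x00] = b6 88 1e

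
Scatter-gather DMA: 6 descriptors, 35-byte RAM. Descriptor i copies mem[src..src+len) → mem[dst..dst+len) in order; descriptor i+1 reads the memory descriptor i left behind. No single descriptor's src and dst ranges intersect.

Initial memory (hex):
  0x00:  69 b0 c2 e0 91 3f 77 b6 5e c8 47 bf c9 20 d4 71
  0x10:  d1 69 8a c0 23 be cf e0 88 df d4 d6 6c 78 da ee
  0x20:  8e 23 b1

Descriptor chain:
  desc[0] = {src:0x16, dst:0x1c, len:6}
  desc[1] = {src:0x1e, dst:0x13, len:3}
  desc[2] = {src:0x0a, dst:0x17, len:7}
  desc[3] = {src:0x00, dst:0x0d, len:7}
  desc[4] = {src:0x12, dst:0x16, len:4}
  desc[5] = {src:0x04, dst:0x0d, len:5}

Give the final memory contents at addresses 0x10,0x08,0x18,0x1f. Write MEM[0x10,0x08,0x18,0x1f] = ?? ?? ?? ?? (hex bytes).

  after D0: wrote 6B at 0x1c = cfe088dfd4d6
  after D1: wrote 3B at 0x13 = 88dfd4
  after D2: wrote 7B at 0x17 = 47bfc920d471d1
  after D3: wrote 7B at 0x0d = 69b0c2e0913f77
  after D4: wrote 4B at 0x16 = 3f77dfd4
  after D5: wrote 5B at 0x0d = 913f77b65e
query mem[0x10]=0xb6, mem[0x08]=0x5e, mem[0x18]=0xdf, mem[0x1f]=0xdf

MEM[0x10,0x08,0x18,0x1f] = b6 5e df df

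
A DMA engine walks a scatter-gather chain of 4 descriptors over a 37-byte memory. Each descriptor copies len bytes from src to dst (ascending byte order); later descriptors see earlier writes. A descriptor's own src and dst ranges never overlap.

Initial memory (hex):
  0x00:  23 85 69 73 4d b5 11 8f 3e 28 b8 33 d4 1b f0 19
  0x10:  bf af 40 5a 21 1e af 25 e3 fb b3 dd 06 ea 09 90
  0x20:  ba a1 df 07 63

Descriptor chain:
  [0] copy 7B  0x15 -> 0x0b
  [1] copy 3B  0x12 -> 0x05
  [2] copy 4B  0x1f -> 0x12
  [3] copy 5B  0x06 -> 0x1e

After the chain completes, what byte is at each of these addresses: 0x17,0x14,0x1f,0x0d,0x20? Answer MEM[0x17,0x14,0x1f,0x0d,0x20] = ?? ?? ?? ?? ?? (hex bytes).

MEM[0x17,0x14,0x1f,0x0d,0x20] = 25 a1 21 25 3e

#0 dst[0x0b+7] := {0x1e,0xaf,0x25,0xe3,0xfb,0xb3,0xdd}
#1 dst[0x05+3] := {0x40,0x5a,0x21}
#2 dst[0x12+4] := {0x90,0xba,0xa1,0xdf}
#3 dst[0x1e+5] := {0x5a,0x21,0x3e,0x28,0xb8}
query mem[0x17]=0x25, mem[0x14]=0xa1, mem[0x1f]=0x21, mem[0x0d]=0x25, mem[0x20]=0x3e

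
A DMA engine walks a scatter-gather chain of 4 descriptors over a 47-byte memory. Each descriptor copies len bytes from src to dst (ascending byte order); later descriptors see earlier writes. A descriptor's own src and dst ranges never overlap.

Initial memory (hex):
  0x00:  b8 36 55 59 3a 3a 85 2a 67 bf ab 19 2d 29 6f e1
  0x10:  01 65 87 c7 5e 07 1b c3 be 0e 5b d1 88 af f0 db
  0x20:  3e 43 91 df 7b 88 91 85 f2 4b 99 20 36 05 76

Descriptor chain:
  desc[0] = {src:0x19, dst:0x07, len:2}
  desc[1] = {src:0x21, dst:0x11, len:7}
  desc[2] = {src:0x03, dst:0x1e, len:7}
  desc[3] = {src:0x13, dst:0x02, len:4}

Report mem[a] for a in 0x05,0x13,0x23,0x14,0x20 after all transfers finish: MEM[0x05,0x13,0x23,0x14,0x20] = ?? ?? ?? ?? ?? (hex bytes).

D0: mem[0x07..0x08] <- [0e 5b]
D1: mem[0x11..0x17] <- [43 91 df 7b 88 91 85]
D2: mem[0x1e..0x24] <- [59 3a 3a 85 0e 5b bf]
D3: mem[0x02..0x05] <- [df 7b 88 91]
query mem[0x05]=0x91, mem[0x13]=0xdf, mem[0x23]=0x5b, mem[0x14]=0x7b, mem[0x20]=0x3a

MEM[0x05,0x13,0x23,0x14,0x20] = 91 df 5b 7b 3a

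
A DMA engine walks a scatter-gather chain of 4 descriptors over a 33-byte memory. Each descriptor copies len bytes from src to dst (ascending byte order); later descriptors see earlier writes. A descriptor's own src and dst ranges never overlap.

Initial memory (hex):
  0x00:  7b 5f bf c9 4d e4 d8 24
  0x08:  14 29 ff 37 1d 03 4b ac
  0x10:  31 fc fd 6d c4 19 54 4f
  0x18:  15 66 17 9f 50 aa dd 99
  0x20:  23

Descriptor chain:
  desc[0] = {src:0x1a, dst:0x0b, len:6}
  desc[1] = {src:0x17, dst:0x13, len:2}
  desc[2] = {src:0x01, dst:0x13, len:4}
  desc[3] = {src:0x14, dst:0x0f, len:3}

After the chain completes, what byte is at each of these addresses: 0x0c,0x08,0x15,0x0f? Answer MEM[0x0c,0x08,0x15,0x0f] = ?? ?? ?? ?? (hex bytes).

#0 dst[0x0b+6] := {0x17,0x9f,0x50,0xaa,0xdd,0x99}
#1 dst[0x13+2] := {0x4f,0x15}
#2 dst[0x13+4] := {0x5f,0xbf,0xc9,0x4d}
#3 dst[0x0f+3] := {0xbf,0xc9,0x4d}
query mem[0x0c]=0x9f, mem[0x08]=0x14, mem[0x15]=0xc9, mem[0x0f]=0xbf

MEM[0x0c,0x08,0x15,0x0f] = 9f 14 c9 bf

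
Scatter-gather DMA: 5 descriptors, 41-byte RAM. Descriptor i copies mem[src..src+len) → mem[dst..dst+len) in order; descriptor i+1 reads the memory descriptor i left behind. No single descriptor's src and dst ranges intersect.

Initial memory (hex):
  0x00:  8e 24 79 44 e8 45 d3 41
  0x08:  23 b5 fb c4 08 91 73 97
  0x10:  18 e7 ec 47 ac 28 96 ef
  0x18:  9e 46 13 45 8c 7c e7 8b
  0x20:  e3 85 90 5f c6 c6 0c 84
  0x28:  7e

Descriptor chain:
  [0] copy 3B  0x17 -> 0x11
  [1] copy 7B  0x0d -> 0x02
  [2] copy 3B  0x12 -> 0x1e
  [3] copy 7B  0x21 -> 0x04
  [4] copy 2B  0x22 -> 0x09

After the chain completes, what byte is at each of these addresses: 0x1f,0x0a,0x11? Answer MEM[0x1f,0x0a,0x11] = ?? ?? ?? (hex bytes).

D0: mem[0x11..0x13] <- [ef 9e 46]
D1: mem[0x02..0x08] <- [91 73 97 18 ef 9e 46]
D2: mem[0x1e..0x20] <- [9e 46 ac]
D3: mem[0x04..0x0a] <- [85 90 5f c6 c6 0c 84]
D4: mem[0x09..0x0a] <- [90 5f]
query mem[0x1f]=0x46, mem[0x0a]=0x5f, mem[0x11]=0xef

MEM[0x1f,0x0a,0x11] = 46 5f ef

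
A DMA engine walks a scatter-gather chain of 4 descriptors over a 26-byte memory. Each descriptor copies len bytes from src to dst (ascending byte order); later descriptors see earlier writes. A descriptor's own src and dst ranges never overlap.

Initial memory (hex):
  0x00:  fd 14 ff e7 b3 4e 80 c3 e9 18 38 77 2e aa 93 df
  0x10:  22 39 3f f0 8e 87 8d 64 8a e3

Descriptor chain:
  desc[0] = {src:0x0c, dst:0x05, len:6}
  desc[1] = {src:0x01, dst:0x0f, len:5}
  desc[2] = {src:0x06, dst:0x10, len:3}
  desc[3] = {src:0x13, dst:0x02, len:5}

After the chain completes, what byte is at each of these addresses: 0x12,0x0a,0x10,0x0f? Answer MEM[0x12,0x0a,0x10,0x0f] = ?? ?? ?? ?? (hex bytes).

MEM[0x12,0x0a,0x10,0x0f] = df 39 aa 14

#0 dst[0x05+6] := {0x2e,0xaa,0x93,0xdf,0x22,0x39}
#1 dst[0x0f+5] := {0x14,0xff,0xe7,0xb3,0x2e}
#2 dst[0x10+3] := {0xaa,0x93,0xdf}
#3 dst[0x02+5] := {0x2e,0x8e,0x87,0x8d,0x64}
query mem[0x12]=0xdf, mem[0x0a]=0x39, mem[0x10]=0xaa, mem[0x0f]=0x14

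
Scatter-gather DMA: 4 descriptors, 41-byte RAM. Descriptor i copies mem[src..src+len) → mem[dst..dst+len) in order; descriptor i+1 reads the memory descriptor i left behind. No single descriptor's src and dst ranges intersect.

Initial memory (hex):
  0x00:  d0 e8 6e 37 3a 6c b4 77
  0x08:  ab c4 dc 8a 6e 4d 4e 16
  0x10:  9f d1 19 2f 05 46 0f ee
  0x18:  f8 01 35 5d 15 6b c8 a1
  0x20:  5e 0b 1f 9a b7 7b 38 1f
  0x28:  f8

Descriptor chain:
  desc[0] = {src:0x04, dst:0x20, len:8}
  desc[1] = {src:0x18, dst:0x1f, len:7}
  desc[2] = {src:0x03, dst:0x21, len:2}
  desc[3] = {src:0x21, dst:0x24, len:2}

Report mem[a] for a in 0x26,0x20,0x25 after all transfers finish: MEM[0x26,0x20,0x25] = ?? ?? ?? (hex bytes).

#0 dst[0x20+8] := {0x3a,0x6c,0xb4,0x77,0xab,0xc4,0xdc,0x8a}
#1 dst[0x1f+7] := {0xf8,0x01,0x35,0x5d,0x15,0x6b,0xc8}
#2 dst[0x21+2] := {0x37,0x3a}
#3 dst[0x24+2] := {0x37,0x3a}
query mem[0x26]=0xdc, mem[0x20]=0x01, mem[0x25]=0x3a

MEM[0x26,0x20,0x25] = dc 01 3a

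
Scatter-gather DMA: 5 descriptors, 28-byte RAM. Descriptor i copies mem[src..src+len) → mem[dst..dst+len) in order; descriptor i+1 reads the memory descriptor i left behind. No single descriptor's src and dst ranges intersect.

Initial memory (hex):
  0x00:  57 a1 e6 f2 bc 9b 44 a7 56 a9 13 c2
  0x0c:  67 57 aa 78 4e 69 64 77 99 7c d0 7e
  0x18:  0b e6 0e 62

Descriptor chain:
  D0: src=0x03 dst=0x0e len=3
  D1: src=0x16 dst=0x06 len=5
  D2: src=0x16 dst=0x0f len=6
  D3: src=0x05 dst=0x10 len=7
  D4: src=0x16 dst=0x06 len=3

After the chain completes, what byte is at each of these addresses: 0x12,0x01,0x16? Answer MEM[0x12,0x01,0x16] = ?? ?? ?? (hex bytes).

D0: mem[0x0e..0x10] <- [f2 bc 9b]
D1: mem[0x06..0x0a] <- [d0 7e 0b e6 0e]
D2: mem[0x0f..0x14] <- [d0 7e 0b e6 0e 62]
D3: mem[0x10..0x16] <- [9b d0 7e 0b e6 0e c2]
D4: mem[0x06..0x08] <- [c2 7e 0b]
query mem[0x12]=0x7e, mem[0x01]=0xa1, mem[0x16]=0xc2

MEM[0x12,0x01,0x16] = 7e a1 c2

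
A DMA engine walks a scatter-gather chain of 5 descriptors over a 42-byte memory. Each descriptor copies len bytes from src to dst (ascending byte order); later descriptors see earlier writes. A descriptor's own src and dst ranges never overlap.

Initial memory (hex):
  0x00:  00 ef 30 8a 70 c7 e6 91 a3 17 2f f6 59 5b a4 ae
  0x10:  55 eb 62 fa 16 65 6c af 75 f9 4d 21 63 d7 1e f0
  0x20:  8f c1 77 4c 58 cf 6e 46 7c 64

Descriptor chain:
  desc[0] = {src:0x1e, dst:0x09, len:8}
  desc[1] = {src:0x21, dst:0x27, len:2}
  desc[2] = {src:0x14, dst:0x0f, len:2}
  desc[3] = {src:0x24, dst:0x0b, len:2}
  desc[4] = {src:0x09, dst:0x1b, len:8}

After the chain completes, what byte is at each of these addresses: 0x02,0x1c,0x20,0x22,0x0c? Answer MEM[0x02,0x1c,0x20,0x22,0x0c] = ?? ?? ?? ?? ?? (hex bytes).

MEM[0x02,0x1c,0x20,0x22,0x0c] = 30 f0 4c 65 cf

[0] 0x1e->0x09 len=8 : 1e f0 8f c1 77 4c 58 cf
[1] 0x21->0x27 len=2 : c1 77
[2] 0x14->0x0f len=2 : 16 65
[3] 0x24->0x0b len=2 : 58 cf
[4] 0x09->0x1b len=8 : 1e f0 58 cf 77 4c 16 65
query mem[0x02]=0x30, mem[0x1c]=0xf0, mem[0x20]=0x4c, mem[0x22]=0x65, mem[0x0c]=0xcf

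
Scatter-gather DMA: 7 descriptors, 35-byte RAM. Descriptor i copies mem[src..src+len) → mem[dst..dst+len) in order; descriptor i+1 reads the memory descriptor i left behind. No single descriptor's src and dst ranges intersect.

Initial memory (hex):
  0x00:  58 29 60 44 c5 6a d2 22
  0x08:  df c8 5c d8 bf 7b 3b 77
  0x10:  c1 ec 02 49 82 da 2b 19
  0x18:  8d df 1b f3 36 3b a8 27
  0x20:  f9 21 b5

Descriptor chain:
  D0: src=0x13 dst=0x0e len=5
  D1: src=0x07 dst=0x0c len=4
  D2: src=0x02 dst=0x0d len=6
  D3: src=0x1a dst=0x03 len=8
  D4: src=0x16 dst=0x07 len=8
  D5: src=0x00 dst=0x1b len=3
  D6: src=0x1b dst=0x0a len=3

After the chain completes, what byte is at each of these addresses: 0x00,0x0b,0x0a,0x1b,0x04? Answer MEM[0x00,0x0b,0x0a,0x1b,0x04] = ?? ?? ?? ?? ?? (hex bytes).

MEM[0x00,0x0b,0x0a,0x1b,0x04] = 58 29 58 58 f3

#0 dst[0x0e+5] := {0x49,0x82,0xda,0x2b,0x19}
#1 dst[0x0c+4] := {0x22,0xdf,0xc8,0x5c}
#2 dst[0x0d+6] := {0x60,0x44,0xc5,0x6a,0xd2,0x22}
#3 dst[0x03+8] := {0x1b,0xf3,0x36,0x3b,0xa8,0x27,0xf9,0x21}
#4 dst[0x07+8] := {0x2b,0x19,0x8d,0xdf,0x1b,0xf3,0x36,0x3b}
#5 dst[0x1b+3] := {0x58,0x29,0x60}
#6 dst[0x0a+3] := {0x58,0x29,0x60}
query mem[0x00]=0x58, mem[0x0b]=0x29, mem[0x0a]=0x58, mem[0x1b]=0x58, mem[0x04]=0xf3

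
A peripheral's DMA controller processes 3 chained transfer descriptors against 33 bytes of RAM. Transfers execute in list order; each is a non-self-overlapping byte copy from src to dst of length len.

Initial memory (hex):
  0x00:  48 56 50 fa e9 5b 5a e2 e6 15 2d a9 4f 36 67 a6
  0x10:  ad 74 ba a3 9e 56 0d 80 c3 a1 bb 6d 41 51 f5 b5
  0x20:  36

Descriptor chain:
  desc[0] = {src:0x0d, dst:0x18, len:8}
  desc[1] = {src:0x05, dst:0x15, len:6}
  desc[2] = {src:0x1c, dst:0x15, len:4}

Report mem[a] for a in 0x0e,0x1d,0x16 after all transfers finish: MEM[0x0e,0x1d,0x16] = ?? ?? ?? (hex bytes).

MEM[0x0e,0x1d,0x16] = 67 ba ba

D0: mem[0x18..0x1f] <- [36 67 a6 ad 74 ba a3 9e]
D1: mem[0x15..0x1a] <- [5b 5a e2 e6 15 2d]
D2: mem[0x15..0x18] <- [74 ba a3 9e]
query mem[0x0e]=0x67, mem[0x1d]=0xba, mem[0x16]=0xba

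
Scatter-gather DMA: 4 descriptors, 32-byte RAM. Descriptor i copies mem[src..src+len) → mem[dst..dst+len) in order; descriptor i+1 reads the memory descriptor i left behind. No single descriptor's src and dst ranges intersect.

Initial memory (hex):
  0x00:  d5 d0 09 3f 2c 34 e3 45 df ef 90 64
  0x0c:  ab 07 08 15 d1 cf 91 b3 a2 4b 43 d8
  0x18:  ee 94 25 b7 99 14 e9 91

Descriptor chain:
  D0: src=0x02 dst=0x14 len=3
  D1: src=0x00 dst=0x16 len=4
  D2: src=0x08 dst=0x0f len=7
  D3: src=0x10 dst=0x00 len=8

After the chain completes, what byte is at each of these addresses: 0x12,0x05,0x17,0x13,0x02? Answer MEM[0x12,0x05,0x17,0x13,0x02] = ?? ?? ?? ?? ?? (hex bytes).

D0: mem[0x14..0x16] <- [09 3f 2c]
D1: mem[0x16..0x19] <- [d5 d0 09 3f]
D2: mem[0x0f..0x15] <- [df ef 90 64 ab 07 08]
D3: mem[0x00..0x07] <- [ef 90 64 ab 07 08 d5 d0]
query mem[0x12]=0x64, mem[0x05]=0x08, mem[0x17]=0xd0, mem[0x13]=0xab, mem[0x02]=0x64

MEM[0x12,0x05,0x17,0x13,0x02] = 64 08 d0 ab 64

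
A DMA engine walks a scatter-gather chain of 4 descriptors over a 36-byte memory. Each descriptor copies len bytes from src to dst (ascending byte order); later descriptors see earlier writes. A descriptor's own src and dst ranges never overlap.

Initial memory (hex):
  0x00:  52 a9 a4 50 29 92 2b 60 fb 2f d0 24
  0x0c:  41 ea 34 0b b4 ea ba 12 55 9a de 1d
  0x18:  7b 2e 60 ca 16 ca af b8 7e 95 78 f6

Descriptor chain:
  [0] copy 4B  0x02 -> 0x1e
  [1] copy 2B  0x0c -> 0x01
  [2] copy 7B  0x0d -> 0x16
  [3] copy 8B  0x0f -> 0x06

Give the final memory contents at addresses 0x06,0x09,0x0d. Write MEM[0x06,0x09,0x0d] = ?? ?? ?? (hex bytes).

MEM[0x06,0x09,0x0d] = 0b ba ea

  after D0: wrote 4B at 0x1e = a4502992
  after D1: wrote 2B at 0x01 = 41ea
  after D2: wrote 7B at 0x16 = ea340bb4eaba12
  after D3: wrote 8B at 0x06 = 0bb4eaba12559aea
query mem[0x06]=0x0b, mem[0x09]=0xba, mem[0x0d]=0xea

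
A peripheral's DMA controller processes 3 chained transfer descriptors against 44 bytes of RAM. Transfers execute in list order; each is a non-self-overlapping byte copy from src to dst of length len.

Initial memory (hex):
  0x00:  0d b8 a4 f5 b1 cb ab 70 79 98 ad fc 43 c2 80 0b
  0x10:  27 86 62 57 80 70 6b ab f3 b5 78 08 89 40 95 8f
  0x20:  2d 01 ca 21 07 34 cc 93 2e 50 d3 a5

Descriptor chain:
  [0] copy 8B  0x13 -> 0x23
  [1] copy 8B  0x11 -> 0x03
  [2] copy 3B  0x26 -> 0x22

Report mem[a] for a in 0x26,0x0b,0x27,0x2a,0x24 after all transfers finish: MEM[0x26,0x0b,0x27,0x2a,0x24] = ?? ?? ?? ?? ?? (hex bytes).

#0 dst[0x23+8] := {0x57,0x80,0x70,0x6b,0xab,0xf3,0xb5,0x78}
#1 dst[0x03+8] := {0x86,0x62,0x57,0x80,0x70,0x6b,0xab,0xf3}
#2 dst[0x22+3] := {0x6b,0xab,0xf3}
query mem[0x26]=0x6b, mem[0x0b]=0xfc, mem[0x27]=0xab, mem[0x2a]=0x78, mem[0x24]=0xf3

MEM[0x26,0x0b,0x27,0x2a,0x24] = 6b fc ab 78 f3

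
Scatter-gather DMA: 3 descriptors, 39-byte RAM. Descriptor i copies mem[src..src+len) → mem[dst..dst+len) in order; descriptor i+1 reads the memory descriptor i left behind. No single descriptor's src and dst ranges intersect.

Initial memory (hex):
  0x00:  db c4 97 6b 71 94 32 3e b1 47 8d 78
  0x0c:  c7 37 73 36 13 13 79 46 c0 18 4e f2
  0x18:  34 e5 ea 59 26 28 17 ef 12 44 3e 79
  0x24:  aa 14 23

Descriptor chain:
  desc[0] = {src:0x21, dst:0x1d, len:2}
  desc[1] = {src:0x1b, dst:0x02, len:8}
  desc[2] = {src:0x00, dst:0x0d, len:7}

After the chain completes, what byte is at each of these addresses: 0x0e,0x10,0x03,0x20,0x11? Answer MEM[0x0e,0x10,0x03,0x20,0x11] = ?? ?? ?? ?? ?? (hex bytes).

  after D0: wrote 2B at 0x1d = 443e
  after D1: wrote 8B at 0x02 = 5926443eef12443e
  after D2: wrote 7B at 0x0d = dbc45926443eef
query mem[0x0e]=0xc4, mem[0x10]=0x26, mem[0x03]=0x26, mem[0x20]=0x12, mem[0x11]=0x44

MEM[0x0e,0x10,0x03,0x20,0x11] = c4 26 26 12 44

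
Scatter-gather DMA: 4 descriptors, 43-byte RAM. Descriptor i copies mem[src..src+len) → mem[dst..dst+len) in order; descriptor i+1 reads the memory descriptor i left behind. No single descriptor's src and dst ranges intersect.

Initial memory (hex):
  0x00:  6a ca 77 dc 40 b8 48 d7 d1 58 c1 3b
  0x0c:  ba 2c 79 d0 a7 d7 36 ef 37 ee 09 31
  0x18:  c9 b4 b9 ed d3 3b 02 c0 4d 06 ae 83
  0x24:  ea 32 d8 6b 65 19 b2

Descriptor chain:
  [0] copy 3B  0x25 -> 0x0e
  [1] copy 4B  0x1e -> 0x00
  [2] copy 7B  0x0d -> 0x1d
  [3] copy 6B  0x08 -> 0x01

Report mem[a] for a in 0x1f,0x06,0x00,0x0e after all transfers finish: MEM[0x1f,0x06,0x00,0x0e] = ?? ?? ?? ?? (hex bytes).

[0] 0x25->0x0e len=3 : 32 d8 6b
[1] 0x1e->0x00 len=4 : 02 c0 4d 06
[2] 0x0d->0x1d len=7 : 2c 32 d8 6b d7 36 ef
[3] 0x08->0x01 len=6 : d1 58 c1 3b ba 2c
query mem[0x1f]=0xd8, mem[0x06]=0x2c, mem[0x00]=0x02, mem[0x0e]=0x32

MEM[0x1f,0x06,0x00,0x0e] = d8 2c 02 32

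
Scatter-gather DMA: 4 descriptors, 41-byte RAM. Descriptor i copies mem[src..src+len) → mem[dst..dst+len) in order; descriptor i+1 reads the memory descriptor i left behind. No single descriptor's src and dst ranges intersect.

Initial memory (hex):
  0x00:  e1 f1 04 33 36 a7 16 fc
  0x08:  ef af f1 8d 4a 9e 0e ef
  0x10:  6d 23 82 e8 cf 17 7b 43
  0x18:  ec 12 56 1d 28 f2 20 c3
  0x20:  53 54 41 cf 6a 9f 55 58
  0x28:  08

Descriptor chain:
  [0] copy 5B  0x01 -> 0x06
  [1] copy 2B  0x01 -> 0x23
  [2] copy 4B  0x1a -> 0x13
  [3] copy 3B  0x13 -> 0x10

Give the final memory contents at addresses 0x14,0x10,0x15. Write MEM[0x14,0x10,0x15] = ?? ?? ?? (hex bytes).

  after D0: wrote 5B at 0x06 = f1043336a7
  after D1: wrote 2B at 0x23 = f104
  after D2: wrote 4B at 0x13 = 561d28f2
  after D3: wrote 3B at 0x10 = 561d28
query mem[0x14]=0x1d, mem[0x10]=0x56, mem[0x15]=0x28

MEM[0x14,0x10,0x15] = 1d 56 28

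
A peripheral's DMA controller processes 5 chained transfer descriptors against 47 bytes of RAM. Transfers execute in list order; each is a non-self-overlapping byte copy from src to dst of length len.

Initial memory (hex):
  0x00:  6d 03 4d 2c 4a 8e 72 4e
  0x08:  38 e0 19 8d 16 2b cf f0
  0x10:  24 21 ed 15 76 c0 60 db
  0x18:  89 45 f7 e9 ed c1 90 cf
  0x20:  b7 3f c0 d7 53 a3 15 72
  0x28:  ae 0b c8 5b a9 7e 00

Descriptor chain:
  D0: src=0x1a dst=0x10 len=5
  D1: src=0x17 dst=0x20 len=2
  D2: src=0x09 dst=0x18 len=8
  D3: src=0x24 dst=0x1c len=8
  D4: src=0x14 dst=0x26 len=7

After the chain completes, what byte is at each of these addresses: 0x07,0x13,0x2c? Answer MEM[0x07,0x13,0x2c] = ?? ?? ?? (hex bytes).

D0: mem[0x10..0x14] <- [f7 e9 ed c1 90]
D1: mem[0x20..0x21] <- [db 89]
D2: mem[0x18..0x1f] <- [e0 19 8d 16 2b cf f0 f7]
D3: mem[0x1c..0x23] <- [53 a3 15 72 ae 0b c8 5b]
D4: mem[0x26..0x2c] <- [90 c0 60 db e0 19 8d]
query mem[0x07]=0x4e, mem[0x13]=0xc1, mem[0x2c]=0x8d

MEM[0x07,0x13,0x2c] = 4e c1 8d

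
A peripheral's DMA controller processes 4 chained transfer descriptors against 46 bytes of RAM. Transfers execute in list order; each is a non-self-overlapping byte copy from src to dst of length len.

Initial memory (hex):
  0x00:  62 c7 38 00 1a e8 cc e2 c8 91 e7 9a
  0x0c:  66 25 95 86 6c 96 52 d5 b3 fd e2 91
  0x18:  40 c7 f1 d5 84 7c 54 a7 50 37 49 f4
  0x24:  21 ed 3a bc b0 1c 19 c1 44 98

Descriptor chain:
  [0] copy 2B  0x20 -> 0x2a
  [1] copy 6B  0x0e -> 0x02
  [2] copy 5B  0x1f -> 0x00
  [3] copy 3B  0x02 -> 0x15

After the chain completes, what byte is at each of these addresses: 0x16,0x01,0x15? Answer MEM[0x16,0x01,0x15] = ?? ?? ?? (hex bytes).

MEM[0x16,0x01,0x15] = 49 50 37

  after D0: wrote 2B at 0x2a = 5037
  after D1: wrote 6B at 0x02 = 95866c9652d5
  after D2: wrote 5B at 0x00 = a7503749f4
  after D3: wrote 3B at 0x15 = 3749f4
query mem[0x16]=0x49, mem[0x01]=0x50, mem[0x15]=0x37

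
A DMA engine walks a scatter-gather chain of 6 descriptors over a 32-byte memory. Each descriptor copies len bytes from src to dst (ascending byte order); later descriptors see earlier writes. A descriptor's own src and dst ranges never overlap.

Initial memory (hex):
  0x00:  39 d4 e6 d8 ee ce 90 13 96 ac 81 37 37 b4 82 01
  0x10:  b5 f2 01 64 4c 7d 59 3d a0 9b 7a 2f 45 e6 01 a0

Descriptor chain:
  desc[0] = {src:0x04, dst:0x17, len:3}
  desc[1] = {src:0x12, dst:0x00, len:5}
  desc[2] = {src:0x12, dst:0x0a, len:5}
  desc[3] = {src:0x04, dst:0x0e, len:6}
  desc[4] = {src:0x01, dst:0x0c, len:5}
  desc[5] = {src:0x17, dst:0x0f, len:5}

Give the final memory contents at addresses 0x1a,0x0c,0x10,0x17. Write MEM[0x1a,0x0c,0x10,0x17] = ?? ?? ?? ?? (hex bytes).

MEM[0x1a,0x0c,0x10,0x17] = 7a 64 ce ee

  after D0: wrote 3B at 0x17 = eece90
  after D1: wrote 5B at 0x00 = 01644c7d59
  after D2: wrote 5B at 0x0a = 01644c7d59
  after D3: wrote 6B at 0x0e = 59ce901396ac
  after D4: wrote 5B at 0x0c = 644c7d59ce
  after D5: wrote 5B at 0x0f = eece907a2f
query mem[0x1a]=0x7a, mem[0x0c]=0x64, mem[0x10]=0xce, mem[0x17]=0xee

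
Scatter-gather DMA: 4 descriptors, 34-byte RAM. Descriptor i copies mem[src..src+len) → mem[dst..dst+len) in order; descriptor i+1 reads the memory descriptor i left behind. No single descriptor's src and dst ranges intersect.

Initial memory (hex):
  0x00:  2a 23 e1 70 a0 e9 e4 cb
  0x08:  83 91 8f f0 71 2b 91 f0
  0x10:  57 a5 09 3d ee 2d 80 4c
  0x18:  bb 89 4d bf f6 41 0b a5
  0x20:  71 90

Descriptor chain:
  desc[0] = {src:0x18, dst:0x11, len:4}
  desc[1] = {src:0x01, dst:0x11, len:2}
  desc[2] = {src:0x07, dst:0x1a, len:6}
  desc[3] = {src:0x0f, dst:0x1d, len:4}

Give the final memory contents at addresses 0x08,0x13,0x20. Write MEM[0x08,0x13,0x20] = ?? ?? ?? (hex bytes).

MEM[0x08,0x13,0x20] = 83 4d e1

[0] 0x18->0x11 len=4 : bb 89 4d bf
[1] 0x01->0x11 len=2 : 23 e1
[2] 0x07->0x1a len=6 : cb 83 91 8f f0 71
[3] 0x0f->0x1d len=4 : f0 57 23 e1
query mem[0x08]=0x83, mem[0x13]=0x4d, mem[0x20]=0xe1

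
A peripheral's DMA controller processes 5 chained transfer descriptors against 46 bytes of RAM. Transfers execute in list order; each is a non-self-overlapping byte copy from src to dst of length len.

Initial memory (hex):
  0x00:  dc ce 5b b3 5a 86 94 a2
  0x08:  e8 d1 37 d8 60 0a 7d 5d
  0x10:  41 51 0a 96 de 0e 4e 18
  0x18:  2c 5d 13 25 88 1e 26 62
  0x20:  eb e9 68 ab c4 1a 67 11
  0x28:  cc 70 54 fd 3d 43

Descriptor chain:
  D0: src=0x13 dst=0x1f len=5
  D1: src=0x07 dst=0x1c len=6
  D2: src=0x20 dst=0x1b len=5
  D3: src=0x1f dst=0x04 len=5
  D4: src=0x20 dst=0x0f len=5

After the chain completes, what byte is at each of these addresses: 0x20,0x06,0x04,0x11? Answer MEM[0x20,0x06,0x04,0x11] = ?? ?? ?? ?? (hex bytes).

MEM[0x20,0x06,0x04,0x11] = d8 60 c4 4e

#0 dst[0x1f+5] := {0x96,0xde,0x0e,0x4e,0x18}
#1 dst[0x1c+6] := {0xa2,0xe8,0xd1,0x37,0xd8,0x60}
#2 dst[0x1b+5] := {0xd8,0x60,0x4e,0x18,0xc4}
#3 dst[0x04+5] := {0xc4,0xd8,0x60,0x4e,0x18}
#4 dst[0x0f+5] := {0xd8,0x60,0x4e,0x18,0xc4}
query mem[0x20]=0xd8, mem[0x06]=0x60, mem[0x04]=0xc4, mem[0x11]=0x4e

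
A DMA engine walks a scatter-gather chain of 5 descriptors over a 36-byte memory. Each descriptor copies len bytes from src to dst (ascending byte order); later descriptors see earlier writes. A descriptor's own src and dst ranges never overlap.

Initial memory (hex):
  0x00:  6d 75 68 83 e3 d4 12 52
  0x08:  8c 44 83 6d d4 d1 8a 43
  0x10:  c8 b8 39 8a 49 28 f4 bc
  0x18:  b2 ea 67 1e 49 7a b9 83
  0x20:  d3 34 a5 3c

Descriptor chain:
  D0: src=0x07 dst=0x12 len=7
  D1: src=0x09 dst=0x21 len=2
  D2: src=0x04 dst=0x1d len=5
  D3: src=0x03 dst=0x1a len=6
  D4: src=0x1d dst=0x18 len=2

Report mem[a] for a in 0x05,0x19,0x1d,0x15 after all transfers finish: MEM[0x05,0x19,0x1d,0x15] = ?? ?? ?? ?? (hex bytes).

  after D0: wrote 7B at 0x12 = 528c44836dd4d1
  after D1: wrote 2B at 0x21 = 4483
  after D2: wrote 5B at 0x1d = e3d412528c
  after D3: wrote 6B at 0x1a = 83e3d412528c
  after D4: wrote 2B at 0x18 = 1252
query mem[0x05]=0xd4, mem[0x19]=0x52, mem[0x1d]=0x12, mem[0x15]=0x83

MEM[0x05,0x19,0x1d,0x15] = d4 52 12 83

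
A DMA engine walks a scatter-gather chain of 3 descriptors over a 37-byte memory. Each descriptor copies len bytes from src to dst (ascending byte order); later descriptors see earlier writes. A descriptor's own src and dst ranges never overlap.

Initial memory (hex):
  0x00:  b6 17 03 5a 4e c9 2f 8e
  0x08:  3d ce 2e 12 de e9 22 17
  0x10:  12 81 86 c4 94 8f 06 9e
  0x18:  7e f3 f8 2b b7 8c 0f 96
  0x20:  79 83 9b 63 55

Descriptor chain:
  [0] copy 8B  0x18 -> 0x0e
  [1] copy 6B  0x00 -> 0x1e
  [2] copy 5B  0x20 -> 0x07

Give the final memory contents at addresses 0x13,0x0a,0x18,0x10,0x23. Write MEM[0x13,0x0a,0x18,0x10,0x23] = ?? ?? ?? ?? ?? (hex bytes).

MEM[0x13,0x0a,0x18,0x10,0x23] = 8c c9 7e f8 c9

#0 dst[0x0e+8] := {0x7e,0xf3,0xf8,0x2b,0xb7,0x8c,0x0f,0x96}
#1 dst[0x1e+6] := {0xb6,0x17,0x03,0x5a,0x4e,0xc9}
#2 dst[0x07+5] := {0x03,0x5a,0x4e,0xc9,0x55}
query mem[0x13]=0x8c, mem[0x0a]=0xc9, mem[0x18]=0x7e, mem[0x10]=0xf8, mem[0x23]=0xc9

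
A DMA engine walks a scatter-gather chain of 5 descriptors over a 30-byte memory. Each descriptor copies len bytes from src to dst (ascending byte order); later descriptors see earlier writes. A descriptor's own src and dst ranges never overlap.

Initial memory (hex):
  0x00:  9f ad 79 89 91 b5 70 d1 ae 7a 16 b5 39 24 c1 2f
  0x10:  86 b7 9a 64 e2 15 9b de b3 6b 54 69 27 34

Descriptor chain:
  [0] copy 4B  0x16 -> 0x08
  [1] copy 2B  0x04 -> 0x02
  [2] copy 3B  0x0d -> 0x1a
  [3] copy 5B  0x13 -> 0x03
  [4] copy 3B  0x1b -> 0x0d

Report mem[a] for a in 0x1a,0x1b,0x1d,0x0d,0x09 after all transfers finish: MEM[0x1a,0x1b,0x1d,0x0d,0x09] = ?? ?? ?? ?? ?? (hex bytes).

  after D0: wrote 4B at 0x08 = 9bdeb36b
  after D1: wrote 2B at 0x02 = 91b5
  after D2: wrote 3B at 0x1a = 24c12f
  after D3: wrote 5B at 0x03 = 64e2159bde
  after D4: wrote 3B at 0x0d = c12f34
query mem[0x1a]=0x24, mem[0x1b]=0xc1, mem[0x1d]=0x34, mem[0x0d]=0xc1, mem[0x09]=0xde

MEM[0x1a,0x1b,0x1d,0x0d,0x09] = 24 c1 34 c1 de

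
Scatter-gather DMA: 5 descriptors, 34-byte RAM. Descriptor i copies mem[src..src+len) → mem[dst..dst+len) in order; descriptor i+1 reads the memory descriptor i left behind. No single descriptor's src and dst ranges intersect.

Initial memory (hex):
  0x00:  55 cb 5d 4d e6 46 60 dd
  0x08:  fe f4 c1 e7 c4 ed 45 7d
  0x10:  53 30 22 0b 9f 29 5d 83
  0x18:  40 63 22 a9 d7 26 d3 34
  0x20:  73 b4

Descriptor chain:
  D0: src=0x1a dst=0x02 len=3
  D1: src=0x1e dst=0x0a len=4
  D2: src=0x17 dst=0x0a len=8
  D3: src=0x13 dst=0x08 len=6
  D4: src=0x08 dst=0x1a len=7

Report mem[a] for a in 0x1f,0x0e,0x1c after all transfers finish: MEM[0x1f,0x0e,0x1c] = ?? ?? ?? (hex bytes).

MEM[0x1f,0x0e,0x1c] = 40 a9 29

#0 dst[0x02+3] := {0x22,0xa9,0xd7}
#1 dst[0x0a+4] := {0xd3,0x34,0x73,0xb4}
#2 dst[0x0a+8] := {0x83,0x40,0x63,0x22,0xa9,0xd7,0x26,0xd3}
#3 dst[0x08+6] := {0x0b,0x9f,0x29,0x5d,0x83,0x40}
#4 dst[0x1a+7] := {0x0b,0x9f,0x29,0x5d,0x83,0x40,0xa9}
query mem[0x1f]=0x40, mem[0x0e]=0xa9, mem[0x1c]=0x29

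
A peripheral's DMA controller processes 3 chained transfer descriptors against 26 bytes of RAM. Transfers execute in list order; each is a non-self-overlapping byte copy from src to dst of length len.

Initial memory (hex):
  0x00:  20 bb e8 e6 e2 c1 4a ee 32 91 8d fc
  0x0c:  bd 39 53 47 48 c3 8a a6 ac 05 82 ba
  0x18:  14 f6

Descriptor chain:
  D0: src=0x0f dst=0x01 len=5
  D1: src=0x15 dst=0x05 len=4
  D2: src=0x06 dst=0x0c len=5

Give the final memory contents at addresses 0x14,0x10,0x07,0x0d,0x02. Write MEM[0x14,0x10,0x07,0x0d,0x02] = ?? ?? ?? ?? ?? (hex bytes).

  after D0: wrote 5B at 0x01 = 4748c38aa6
  after D1: wrote 4B at 0x05 = 0582ba14
  after D2: wrote 5B at 0x0c = 82ba14918d
query mem[0x14]=0xac, mem[0x10]=0x8d, mem[0x07]=0xba, mem[0x0d]=0xba, mem[0x02]=0x48

MEM[0x14,0x10,0x07,0x0d,0x02] = ac 8d ba ba 48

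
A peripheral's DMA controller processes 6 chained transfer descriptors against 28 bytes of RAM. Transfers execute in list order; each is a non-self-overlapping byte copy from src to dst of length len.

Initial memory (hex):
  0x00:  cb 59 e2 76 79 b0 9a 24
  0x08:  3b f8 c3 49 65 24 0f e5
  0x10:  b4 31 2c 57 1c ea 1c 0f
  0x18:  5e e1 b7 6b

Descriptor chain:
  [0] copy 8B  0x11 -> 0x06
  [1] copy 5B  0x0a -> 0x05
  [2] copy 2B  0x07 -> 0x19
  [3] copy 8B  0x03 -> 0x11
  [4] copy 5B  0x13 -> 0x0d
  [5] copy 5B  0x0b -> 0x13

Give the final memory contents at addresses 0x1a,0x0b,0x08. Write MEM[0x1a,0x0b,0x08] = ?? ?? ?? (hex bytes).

[0] 0x11->0x06 len=8 : 31 2c 57 1c ea 1c 0f 5e
[1] 0x0a->0x05 len=5 : ea 1c 0f 5e 0f
[2] 0x07->0x19 len=2 : 0f 5e
[3] 0x03->0x11 len=8 : 76 79 ea 1c 0f 5e 0f ea
[4] 0x13->0x0d len=5 : ea 1c 0f 5e 0f
[5] 0x0b->0x13 len=5 : 1c 0f ea 1c 0f
query mem[0x1a]=0x5e, mem[0x0b]=0x1c, mem[0x08]=0x5e

MEM[0x1a,0x0b,0x08] = 5e 1c 5e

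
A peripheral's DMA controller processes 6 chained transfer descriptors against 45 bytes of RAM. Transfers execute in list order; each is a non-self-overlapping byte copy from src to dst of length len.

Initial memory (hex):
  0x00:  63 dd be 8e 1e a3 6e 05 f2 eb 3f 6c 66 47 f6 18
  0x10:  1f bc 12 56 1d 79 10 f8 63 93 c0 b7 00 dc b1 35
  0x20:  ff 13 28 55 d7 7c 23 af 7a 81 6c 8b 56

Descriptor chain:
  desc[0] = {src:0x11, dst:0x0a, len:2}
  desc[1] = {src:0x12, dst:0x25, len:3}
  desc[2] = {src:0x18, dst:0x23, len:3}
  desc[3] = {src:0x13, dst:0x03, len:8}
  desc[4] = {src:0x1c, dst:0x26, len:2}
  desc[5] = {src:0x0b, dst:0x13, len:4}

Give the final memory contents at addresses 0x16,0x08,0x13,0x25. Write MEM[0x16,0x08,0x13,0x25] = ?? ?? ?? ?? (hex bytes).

MEM[0x16,0x08,0x13,0x25] = f6 63 12 c0

#0 dst[0x0a+2] := {0xbc,0x12}
#1 dst[0x25+3] := {0x12,0x56,0x1d}
#2 dst[0x23+3] := {0x63,0x93,0xc0}
#3 dst[0x03+8] := {0x56,0x1d,0x79,0x10,0xf8,0x63,0x93,0xc0}
#4 dst[0x26+2] := {0x00,0xdc}
#5 dst[0x13+4] := {0x12,0x66,0x47,0xf6}
query mem[0x16]=0xf6, mem[0x08]=0x63, mem[0x13]=0x12, mem[0x25]=0xc0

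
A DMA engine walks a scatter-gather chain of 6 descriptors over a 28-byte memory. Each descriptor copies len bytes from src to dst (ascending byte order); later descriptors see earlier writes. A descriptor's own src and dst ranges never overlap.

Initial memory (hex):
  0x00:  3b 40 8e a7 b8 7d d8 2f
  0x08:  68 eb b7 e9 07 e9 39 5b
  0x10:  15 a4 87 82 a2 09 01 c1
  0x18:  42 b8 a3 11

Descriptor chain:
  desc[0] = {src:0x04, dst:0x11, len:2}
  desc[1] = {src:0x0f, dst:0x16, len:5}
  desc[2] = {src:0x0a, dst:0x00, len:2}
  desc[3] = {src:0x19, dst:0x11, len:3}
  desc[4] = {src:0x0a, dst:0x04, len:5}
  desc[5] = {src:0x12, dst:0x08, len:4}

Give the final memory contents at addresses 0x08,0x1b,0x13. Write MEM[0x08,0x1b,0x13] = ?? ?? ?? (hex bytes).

MEM[0x08,0x1b,0x13] = 82 11 11

D0: mem[0x11..0x12] <- [b8 7d]
D1: mem[0x16..0x1a] <- [5b 15 b8 7d 82]
D2: mem[0x00..0x01] <- [b7 e9]
D3: mem[0x11..0x13] <- [7d 82 11]
D4: mem[0x04..0x08] <- [b7 e9 07 e9 39]
D5: mem[0x08..0x0b] <- [82 11 a2 09]
query mem[0x08]=0x82, mem[0x1b]=0x11, mem[0x13]=0x11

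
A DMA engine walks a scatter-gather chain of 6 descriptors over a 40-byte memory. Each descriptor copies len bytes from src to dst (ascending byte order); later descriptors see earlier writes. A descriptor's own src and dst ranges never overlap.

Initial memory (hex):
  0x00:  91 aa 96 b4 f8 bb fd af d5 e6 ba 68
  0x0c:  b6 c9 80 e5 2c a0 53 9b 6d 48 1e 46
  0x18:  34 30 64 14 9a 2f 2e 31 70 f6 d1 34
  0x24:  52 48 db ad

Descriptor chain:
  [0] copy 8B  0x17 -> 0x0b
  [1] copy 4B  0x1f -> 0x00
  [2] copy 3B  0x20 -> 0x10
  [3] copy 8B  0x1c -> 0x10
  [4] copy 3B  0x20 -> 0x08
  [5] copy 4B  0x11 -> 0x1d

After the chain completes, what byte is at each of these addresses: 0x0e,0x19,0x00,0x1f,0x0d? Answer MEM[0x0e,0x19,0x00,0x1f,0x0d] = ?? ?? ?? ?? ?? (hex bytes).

D0: mem[0x0b..0x12] <- [46 34 30 64 14 9a 2f 2e]
D1: mem[0x00..0x03] <- [31 70 f6 d1]
D2: mem[0x10..0x12] <- [70 f6 d1]
D3: mem[0x10..0x17] <- [9a 2f 2e 31 70 f6 d1 34]
D4: mem[0x08..0x0a] <- [70 f6 d1]
D5: mem[0x1d..0x20] <- [2f 2e 31 70]
query mem[0x0e]=0x64, mem[0x19]=0x30, mem[0x00]=0x31, mem[0x1f]=0x31, mem[0x0d]=0x30

MEM[0x0e,0x19,0x00,0x1f,0x0d] = 64 30 31 31 30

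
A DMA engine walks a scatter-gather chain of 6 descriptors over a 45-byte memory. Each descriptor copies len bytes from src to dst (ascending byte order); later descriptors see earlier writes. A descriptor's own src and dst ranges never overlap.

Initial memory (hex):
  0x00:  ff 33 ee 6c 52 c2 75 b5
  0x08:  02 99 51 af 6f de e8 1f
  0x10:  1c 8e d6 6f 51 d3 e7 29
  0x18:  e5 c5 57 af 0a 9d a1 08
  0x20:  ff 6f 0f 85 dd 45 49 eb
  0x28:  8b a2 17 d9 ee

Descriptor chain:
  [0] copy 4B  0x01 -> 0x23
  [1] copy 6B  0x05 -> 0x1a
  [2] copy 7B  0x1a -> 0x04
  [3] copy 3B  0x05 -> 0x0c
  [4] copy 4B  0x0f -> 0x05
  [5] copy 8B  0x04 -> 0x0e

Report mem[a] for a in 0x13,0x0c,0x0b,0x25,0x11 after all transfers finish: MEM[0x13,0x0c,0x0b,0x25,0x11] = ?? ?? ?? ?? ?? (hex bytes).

MEM[0x13,0x0c,0x0b,0x25,0x11] = 51 75 af 6c 8e

D0: mem[0x23..0x26] <- [33 ee 6c 52]
D1: mem[0x1a..0x1f] <- [c2 75 b5 02 99 51]
D2: mem[0x04..0x0a] <- [c2 75 b5 02 99 51 ff]
D3: mem[0x0c..0x0e] <- [75 b5 02]
D4: mem[0x05..0x08] <- [1f 1c 8e d6]
D5: mem[0x0e..0x15] <- [c2 1f 1c 8e d6 51 ff af]
query mem[0x13]=0x51, mem[0x0c]=0x75, mem[0x0b]=0xaf, mem[0x25]=0x6c, mem[0x11]=0x8e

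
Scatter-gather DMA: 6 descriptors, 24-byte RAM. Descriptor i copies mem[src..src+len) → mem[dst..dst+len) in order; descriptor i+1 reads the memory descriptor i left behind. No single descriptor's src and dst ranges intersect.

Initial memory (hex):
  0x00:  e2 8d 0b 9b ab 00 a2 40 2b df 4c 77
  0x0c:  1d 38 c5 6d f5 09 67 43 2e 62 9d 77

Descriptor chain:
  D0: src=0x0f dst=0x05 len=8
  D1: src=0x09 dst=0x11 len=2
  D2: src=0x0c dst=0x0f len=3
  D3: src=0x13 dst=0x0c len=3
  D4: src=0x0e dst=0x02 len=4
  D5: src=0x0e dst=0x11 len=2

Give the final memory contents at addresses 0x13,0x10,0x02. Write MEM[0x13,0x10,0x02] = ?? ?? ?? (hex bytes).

D0: mem[0x05..0x0c] <- [6d f5 09 67 43 2e 62 9d]
D1: mem[0x11..0x12] <- [43 2e]
D2: mem[0x0f..0x11] <- [9d 38 c5]
D3: mem[0x0c..0x0e] <- [43 2e 62]
D4: mem[0x02..0x05] <- [62 9d 38 c5]
D5: mem[0x11..0x12] <- [62 9d]
query mem[0x13]=0x43, mem[0x10]=0x38, mem[0x02]=0x62

MEM[0x13,0x10,0x02] = 43 38 62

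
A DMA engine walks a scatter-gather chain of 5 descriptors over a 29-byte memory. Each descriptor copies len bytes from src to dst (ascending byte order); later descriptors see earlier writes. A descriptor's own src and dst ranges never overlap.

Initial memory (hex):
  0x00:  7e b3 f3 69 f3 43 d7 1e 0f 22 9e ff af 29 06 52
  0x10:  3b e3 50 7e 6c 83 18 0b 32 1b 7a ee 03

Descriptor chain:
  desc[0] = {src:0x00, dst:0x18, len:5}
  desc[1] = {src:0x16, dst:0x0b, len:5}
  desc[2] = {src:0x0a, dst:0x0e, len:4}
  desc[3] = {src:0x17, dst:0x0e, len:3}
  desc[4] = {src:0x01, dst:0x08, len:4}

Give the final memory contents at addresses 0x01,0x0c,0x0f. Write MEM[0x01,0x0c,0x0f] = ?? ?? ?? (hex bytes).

  after D0: wrote 5B at 0x18 = 7eb3f369f3
  after D1: wrote 5B at 0x0b = 180b7eb3f3
  after D2: wrote 4B at 0x0e = 9e180b7e
  after D3: wrote 3B at 0x0e = 0b7eb3
  after D4: wrote 4B at 0x08 = b3f369f3
query mem[0x01]=0xb3, mem[0x0c]=0x0b, mem[0x0f]=0x7e

MEM[0x01,0x0c,0x0f] = b3 0b 7e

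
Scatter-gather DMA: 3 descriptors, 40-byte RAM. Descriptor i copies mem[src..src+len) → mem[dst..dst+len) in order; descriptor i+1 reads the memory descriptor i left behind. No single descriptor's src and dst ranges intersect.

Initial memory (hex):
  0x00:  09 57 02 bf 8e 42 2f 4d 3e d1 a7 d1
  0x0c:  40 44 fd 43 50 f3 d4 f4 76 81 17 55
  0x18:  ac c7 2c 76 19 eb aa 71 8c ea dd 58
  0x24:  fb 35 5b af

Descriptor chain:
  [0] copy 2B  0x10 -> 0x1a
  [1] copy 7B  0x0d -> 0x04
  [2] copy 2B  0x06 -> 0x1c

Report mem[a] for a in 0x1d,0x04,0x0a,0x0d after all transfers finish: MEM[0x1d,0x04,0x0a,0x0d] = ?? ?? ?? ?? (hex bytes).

MEM[0x1d,0x04,0x0a,0x0d] = 50 44 f4 44

D0: mem[0x1a..0x1b] <- [50 f3]
D1: mem[0x04..0x0a] <- [44 fd 43 50 f3 d4 f4]
D2: mem[0x1c..0x1d] <- [43 50]
query mem[0x1d]=0x50, mem[0x04]=0x44, mem[0x0a]=0xf4, mem[0x0d]=0x44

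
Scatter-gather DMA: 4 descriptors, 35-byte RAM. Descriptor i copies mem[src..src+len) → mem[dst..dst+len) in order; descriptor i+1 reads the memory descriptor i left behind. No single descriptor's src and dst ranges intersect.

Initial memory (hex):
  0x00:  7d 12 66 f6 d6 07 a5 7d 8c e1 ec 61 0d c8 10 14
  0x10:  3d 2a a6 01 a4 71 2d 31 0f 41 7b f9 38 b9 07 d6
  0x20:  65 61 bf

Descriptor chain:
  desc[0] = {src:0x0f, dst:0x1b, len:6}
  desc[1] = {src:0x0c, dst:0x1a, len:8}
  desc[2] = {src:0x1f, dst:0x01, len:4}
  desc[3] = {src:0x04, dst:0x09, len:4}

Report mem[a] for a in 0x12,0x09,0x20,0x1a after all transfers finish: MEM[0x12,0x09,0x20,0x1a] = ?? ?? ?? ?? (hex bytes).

  after D0: wrote 6B at 0x1b = 143d2aa601a4
  after D1: wrote 8B at 0x1a = 0dc810143d2aa601
  after D2: wrote 4B at 0x01 = 2aa601bf
  after D3: wrote 4B at 0x09 = bf07a57d
query mem[0x12]=0xa6, mem[0x09]=0xbf, mem[0x20]=0xa6, mem[0x1a]=0x0d

MEM[0x12,0x09,0x20,0x1a] = a6 bf a6 0d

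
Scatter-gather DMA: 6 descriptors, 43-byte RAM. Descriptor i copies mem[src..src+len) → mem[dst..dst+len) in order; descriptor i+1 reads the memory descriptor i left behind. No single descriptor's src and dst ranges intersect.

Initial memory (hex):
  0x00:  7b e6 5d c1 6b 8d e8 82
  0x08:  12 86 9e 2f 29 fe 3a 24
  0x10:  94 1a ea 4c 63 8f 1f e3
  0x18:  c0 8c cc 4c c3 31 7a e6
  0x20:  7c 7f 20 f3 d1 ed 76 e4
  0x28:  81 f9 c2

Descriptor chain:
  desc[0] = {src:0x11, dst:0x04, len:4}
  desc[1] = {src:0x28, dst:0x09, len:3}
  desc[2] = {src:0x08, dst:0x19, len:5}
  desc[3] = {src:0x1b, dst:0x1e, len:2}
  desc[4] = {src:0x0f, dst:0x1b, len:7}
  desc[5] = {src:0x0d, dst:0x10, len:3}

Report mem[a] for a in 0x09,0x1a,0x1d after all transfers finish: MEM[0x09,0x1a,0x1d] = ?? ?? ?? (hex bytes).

MEM[0x09,0x1a,0x1d] = 81 81 1a

D0: mem[0x04..0x07] <- [1a ea 4c 63]
D1: mem[0x09..0x0b] <- [81 f9 c2]
D2: mem[0x19..0x1d] <- [12 81 f9 c2 29]
D3: mem[0x1e..0x1f] <- [f9 c2]
D4: mem[0x1b..0x21] <- [24 94 1a ea 4c 63 8f]
D5: mem[0x10..0x12] <- [fe 3a 24]
query mem[0x09]=0x81, mem[0x1a]=0x81, mem[0x1d]=0x1a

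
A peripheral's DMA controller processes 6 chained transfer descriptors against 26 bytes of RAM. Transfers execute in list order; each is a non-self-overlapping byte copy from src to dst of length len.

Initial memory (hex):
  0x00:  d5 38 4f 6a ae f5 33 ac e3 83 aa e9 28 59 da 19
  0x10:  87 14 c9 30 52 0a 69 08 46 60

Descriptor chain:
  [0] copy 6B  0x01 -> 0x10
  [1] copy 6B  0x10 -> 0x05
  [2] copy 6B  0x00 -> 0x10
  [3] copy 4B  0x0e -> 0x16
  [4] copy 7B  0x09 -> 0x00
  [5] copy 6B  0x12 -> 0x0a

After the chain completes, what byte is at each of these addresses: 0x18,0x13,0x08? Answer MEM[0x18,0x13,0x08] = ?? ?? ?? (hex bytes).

#0 dst[0x10+6] := {0x38,0x4f,0x6a,0xae,0xf5,0x33}
#1 dst[0x05+6] := {0x38,0x4f,0x6a,0xae,0xf5,0x33}
#2 dst[0x10+6] := {0xd5,0x38,0x4f,0x6a,0xae,0x38}
#3 dst[0x16+4] := {0xda,0x19,0xd5,0x38}
#4 dst[0x00+7] := {0xf5,0x33,0xe9,0x28,0x59,0xda,0x19}
#5 dst[0x0a+6] := {0x4f,0x6a,0xae,0x38,0xda,0x19}
query mem[0x18]=0xd5, mem[0x13]=0x6a, mem[0x08]=0xae

MEM[0x18,0x13,0x08] = d5 6a ae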